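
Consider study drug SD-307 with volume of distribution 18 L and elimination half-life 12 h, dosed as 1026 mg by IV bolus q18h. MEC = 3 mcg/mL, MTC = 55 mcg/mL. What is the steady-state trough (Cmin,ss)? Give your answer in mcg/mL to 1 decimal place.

τ/t½ = 18/12 ≈ 1.5, so fraction remaining f = (1/2)^(18/12) ≈ 0.3536.
Each bolus raises the concentration by D/Vd = 1026/18 ≈ 57.000 mcg/mL.
Steady-state trough Cmin,ss = C₀·f/(1−f) ≈ 57.000 × 0.3536/0.6464 ≈ 31.181 mcg/mL.
Trough 31.2 mcg/mL vs MEC 3 mcg/mL: adequate.

31.2 mcg/mL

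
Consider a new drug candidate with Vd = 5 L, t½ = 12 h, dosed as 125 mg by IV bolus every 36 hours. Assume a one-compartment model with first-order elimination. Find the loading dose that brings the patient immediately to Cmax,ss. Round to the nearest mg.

143 mg

f = (1/2)^(36/12) ≈ 0.125000; accumulation ratio R = 1/(1−f) ≈ 1.14286.
Loading dose to hit Cmax,ss on first dose: D_load = D_maint·R ≈ 125 × 1.14286 ≈ 142.86 mg.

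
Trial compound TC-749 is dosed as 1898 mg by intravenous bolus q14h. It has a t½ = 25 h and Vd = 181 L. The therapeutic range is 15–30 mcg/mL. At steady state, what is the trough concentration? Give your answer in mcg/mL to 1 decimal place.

τ/t½ = 14/25 ≈ 0.56, so fraction remaining f = (1/2)^(14/25) ≈ 0.6783.
At steady state, accumulation factor R = 1/(1 − e^(−kτ)) ≈ 3.1085.
Each bolus raises the concentration by D/Vd = 1898/181 ≈ 10.486 mcg/mL.
Cmax,ss = C₀/(1 − f) ≈ 10.486/0.3217 ≈ 32.596 mcg/mL.
One interval later, Cmin,ss = Cmax,ss·e^(−kτ) ≈ 32.596 × 0.6783 ≈ 22.110 mcg/mL.
Trough 22.1 mcg/mL vs MEC 15 mcg/mL: adequate.

22.1 mcg/mL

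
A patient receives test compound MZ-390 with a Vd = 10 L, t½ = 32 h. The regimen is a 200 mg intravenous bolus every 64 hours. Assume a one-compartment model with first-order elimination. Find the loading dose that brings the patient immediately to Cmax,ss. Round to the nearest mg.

267 mg

f = (1/2)^(64/32) ≈ 0.250000; accumulation ratio R = 1/(1−f) ≈ 1.33333.
Loading dose to hit Cmax,ss on first dose: D_load = D_maint·R ≈ 200 × 1.33333 ≈ 266.67 mg.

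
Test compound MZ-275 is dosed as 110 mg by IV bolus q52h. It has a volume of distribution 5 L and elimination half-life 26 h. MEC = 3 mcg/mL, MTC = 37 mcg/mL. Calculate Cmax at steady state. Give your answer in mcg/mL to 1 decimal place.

29.3 mcg/mL

The dosing interval is 2 half-lives, so f = 2^(−2) = 0.25.
At steady state, R = 1/(1 − 0.25) = 4/3.
Single-dose peak C₀ = D/Vd = 110/5 = 22 mcg/mL.
Steady-state peak Cmax,ss = C₀·R = 22 × 4/3 ≈ 29.333 mcg/mL.
Peak 29.3 mcg/mL vs MTC 37 mcg/mL: below toxic threshold.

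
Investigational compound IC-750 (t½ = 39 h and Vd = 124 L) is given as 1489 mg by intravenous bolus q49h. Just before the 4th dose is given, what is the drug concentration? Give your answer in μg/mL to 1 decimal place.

f = (1/2)^(τ/t½) = (1/2)^(49/39) ≈ 0.4186.
C₀ = D/Vd = 1489/124 ≈ 12.008 μg/mL.
Before the 4th dose, 3 doses have been given. Superposition: Cmin = C₀·(f + f² + … + f^3).
≈ 12.008 × (0.4186 + 0.1752 + 0.0733) ≈ 12.008 × 0.6671 ≈ 8.011 μg/mL.

8.0 μg/mL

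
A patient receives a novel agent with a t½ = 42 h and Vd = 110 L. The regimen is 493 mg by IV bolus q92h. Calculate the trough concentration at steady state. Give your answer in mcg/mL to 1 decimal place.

τ/t½ = 92/42 ≈ 2.1905, so fraction remaining f = (1/2)^(92/42) ≈ 0.2191.
Each bolus raises the concentration by D/Vd = 493/110 ≈ 4.482 mcg/mL.
Steady-state trough Cmin,ss = C₀·f/(1−f) ≈ 4.482 × 0.2191/0.7809 ≈ 1.258 mcg/mL.

1.3 mcg/mL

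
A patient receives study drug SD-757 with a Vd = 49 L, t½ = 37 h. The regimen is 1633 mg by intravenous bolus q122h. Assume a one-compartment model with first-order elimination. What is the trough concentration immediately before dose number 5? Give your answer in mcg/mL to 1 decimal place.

f = (1/2)^(τ/t½) = (1/2)^(122/37) ≈ 0.1017.
C₀ = D/Vd = 1633/49 ≈ 33.327 mcg/mL.
Before the 5th dose, 4 doses have been given. Superposition: Cmin = C₀·(f + f² + … + f^4).
≈ 33.327 × (0.1017 + 0.0103 + 0.0011 + 0.0001) ≈ 33.327 × 0.1132 ≈ 3.773 mcg/mL.

3.8 mcg/mL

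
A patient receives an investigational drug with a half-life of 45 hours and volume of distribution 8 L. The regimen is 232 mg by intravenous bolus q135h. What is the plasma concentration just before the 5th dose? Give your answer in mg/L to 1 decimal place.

f = (1/2)^(τ/t½) = (1/2)^(135/45) ≈ 0.1250.
C₀ = D/Vd = 232/8 ≈ 29.000 mg/L.
Before the 5th dose, 4 doses have been given. Superposition: Cmin = C₀·(f + f² + … + f^4).
≈ 29.000 × (0.1250 + 0.0156 + 0.0020 + 0.0002) ≈ 29.000 × 0.1428 ≈ 4.141 mg/L.

4.1 mg/L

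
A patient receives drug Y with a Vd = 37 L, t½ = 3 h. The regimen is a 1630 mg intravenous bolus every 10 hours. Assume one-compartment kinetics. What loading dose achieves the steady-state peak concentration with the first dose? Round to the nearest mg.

1810 mg

f = (1/2)^(10/3) ≈ 0.099213; accumulation ratio R = 1/(1−f) ≈ 1.11014.
Loading dose to hit Cmax,ss on first dose: D_load = D_maint·R ≈ 1630 × 1.11014 ≈ 1809.53 mg.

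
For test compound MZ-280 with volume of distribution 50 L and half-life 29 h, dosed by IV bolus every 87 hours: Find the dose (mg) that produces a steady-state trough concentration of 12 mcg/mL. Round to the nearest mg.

4200 mg

τ/t½ = 87/29 ≈ 3, so f = (1/2)^(87/29) ≈ 0.125000.
Cmin,ss = (D/Vd)·f/(1−f), so D = Cmin,ss·Vd·(1−f)/f.
D = 12 × 50 × (1−f)/f ≈ 12 × 50 × 7.00000 ≈ 4200.00 mg.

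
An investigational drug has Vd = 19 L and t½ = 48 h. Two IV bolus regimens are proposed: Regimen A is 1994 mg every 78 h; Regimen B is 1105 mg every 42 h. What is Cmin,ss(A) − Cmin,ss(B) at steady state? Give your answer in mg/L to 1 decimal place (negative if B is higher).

Regimen A: f = (1/2)^(78/48) ≈ 0.3242; Cmin,ss = (1994/19)·f/(1−f) ≈ 50.346 mg/L.
Regimen B: f = (1/2)^(42/48) ≈ 0.5453; Cmin,ss = (1105/19)·f/(1−f) ≈ 69.746 mg/L.
Difference ≈ 50.346 − 69.746 ≈ -19.400 mg/L.

-19.4 mg/L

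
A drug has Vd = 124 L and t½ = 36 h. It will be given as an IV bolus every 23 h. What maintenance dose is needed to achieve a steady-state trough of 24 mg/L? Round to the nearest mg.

1658 mg

τ/t½ = 23/36 ≈ 0.63889, so f = (1/2)^(23/36) ≈ 0.642207.
Cmin,ss = (D/Vd)·f/(1−f), so D = Cmin,ss·Vd·(1−f)/f.
D = 24 × 124 × (1−f)/f ≈ 24 × 124 × 0.55713 ≈ 1658.02 mg.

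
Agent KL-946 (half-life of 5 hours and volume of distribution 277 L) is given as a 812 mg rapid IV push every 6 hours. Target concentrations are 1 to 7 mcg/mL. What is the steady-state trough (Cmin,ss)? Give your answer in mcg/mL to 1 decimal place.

2.3 mcg/mL

Over one 6-h interval, 6/5 ≈ 1.2 half-lives elapse, leaving f ≈ 0.4353 of each dose.
At steady state, accumulation factor R = 1/(1 − e^(−kτ)) ≈ 1.7709.
Single-dose peak C₀ = D/Vd = 812/277 ≈ 2.931 mcg/mL.
Cmax,ss = C₀/(1 − f) ≈ 2.931/0.5647 ≈ 5.190 mcg/mL.
Steady-state trough Cmin,ss = Cmax,ss·f ≈ 5.190 × 0.4353 ≈ 2.259 mcg/mL.
Trough 2.3 mcg/mL vs MEC 1 mcg/mL: adequate.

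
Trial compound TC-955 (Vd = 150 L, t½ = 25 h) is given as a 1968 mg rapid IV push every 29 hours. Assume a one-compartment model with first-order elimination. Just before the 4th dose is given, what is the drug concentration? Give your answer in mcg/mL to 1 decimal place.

9.7 mcg/mL

f = (1/2)^(τ/t½) = (1/2)^(29/25) ≈ 0.4475.
C₀ = D/Vd = 1968/150 ≈ 13.120 mcg/mL.
Before the 4th dose, 3 doses have been given. Superposition: Cmin = C₀·(f + f² + … + f^3).
≈ 13.120 × (0.4475 + 0.2003 + 0.0896) ≈ 13.120 × 0.7374 ≈ 9.675 mcg/mL.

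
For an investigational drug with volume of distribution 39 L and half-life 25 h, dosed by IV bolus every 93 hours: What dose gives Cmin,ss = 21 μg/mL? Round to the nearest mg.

9973 mg

τ/t½ = 93/25 ≈ 3.72, so f = (1/2)^(93/25) ≈ 0.075887.
Cmin,ss = (D/Vd)·f/(1−f), so D = Cmin,ss·Vd·(1−f)/f.
D = 21 × 39 × (1−f)/f ≈ 21 × 39 × 12.17749 ≈ 9973.36 mg.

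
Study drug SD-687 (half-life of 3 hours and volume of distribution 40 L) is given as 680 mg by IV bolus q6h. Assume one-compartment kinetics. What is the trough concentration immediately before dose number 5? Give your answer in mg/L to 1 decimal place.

5.6 mg/L

f = (1/2)^(τ/t½) = (1/2)^(6/3) ≈ 0.2500.
C₀ = D/Vd = 680/40 ≈ 17.000 mg/L.
Before the 5th dose, 4 doses have been given. Superposition: Cmin = C₀·(f + f² + … + f^4).
≈ 17.000 × (0.2500 + 0.0625 + 0.0156 + 0.0039) ≈ 17.000 × 0.3320 ≈ 5.644 mg/L.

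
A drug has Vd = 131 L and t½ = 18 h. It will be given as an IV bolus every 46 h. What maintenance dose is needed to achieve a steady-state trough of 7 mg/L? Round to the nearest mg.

τ/t½ = 46/18 ≈ 2.5556, so f = (1/2)^(46/18) ≈ 0.170099.
Cmin,ss = (D/Vd)·f/(1−f), so D = Cmin,ss·Vd·(1−f)/f.
D = 7 × 131 × (1−f)/f ≈ 7 × 131 × 4.87893 ≈ 4473.98 mg.

4474 mg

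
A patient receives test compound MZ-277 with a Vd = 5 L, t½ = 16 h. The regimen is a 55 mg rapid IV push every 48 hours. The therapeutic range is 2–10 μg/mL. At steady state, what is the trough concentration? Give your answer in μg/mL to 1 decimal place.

The dosing interval is 3 half-lives, so f = 2^(−3) = 0.125.
Accumulation ratio R = 1/(1 − f) = 1/0.875 = 8/7.
Single-dose peak C₀ = D/Vd = 55/5 = 11 μg/mL.
Steady-state peak Cmax,ss = C₀·R = 11 × 8/7 ≈ 12.571 μg/mL.
Steady-state trough Cmin,ss = Cmax,ss·f ≈ 12.571 × 0.125 ≈ 1.571 μg/mL.
Trough 1.6 μg/mL vs MEC 2 μg/mL: subtherapeutic.

1.6 μg/mL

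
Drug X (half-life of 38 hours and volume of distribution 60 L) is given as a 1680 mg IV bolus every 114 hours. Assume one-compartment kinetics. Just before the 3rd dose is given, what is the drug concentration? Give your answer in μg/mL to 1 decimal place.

3.9 μg/mL

f = (1/2)^(τ/t½) = (1/2)^(114/38) ≈ 0.1250.
C₀ = D/Vd = 1680/60 ≈ 28.000 μg/mL.
Before the 3rd dose, 2 doses have been given. Superposition: Cmin = C₀·(f + f²).
≈ 28.000 × (0.1250 + 0.0156) ≈ 28.000 × 0.1406 ≈ 3.937 μg/mL.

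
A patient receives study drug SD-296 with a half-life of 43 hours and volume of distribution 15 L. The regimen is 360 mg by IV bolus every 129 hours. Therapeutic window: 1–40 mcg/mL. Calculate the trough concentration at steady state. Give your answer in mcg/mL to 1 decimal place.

The dosing interval is 3 half-lives, so f = 2^(−3) = 0.125.
Accumulation ratio R = 1/(1 − f) = 1/0.875 = 8/7.
Single-dose peak C₀ = D/Vd = 360/15 = 24 mcg/mL.
Steady-state peak Cmax,ss = C₀·R = 24 × 8/7 ≈ 27.429 mcg/mL.
Steady-state trough Cmin,ss = Cmax,ss·f ≈ 27.429 × 0.125 ≈ 3.429 mcg/mL.
Trough 3.4 mcg/mL vs MEC 1 mcg/mL: adequate.

3.4 mcg/mL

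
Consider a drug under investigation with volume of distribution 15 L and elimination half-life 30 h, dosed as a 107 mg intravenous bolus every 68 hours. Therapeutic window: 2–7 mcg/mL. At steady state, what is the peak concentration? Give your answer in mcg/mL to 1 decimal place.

9.0 mcg/mL

τ/t½ = 68/30 ≈ 2.2667, so fraction remaining f = (1/2)^(68/30) ≈ 0.2078.
Accumulation ratio R = 1/(1 − f) ≈ 1/0.7922 ≈ 1.2623.
Each bolus raises the concentration by D/Vd = 107/15 ≈ 7.133 mcg/mL.
Cmax,ss = C₀/(1 − f) ≈ 7.133/0.7922 ≈ 9.004 mcg/mL.
Peak 9.0 mcg/mL vs MTC 7 mcg/mL: exceeds toxic threshold.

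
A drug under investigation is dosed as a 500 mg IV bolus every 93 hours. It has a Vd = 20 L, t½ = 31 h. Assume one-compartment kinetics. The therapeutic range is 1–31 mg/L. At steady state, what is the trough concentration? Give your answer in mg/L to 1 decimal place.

The dosing interval is 3 half-lives, so f = 2^(−3) = 0.125.
Accumulation ratio R = 1/(1 − f) = 1/0.875 = 8/7.
Single-dose peak C₀ = D/Vd = 500/20 = 25 mg/L.
Steady-state peak Cmax,ss = C₀·R = 25 × 8/7 ≈ 28.571 mg/L.
Steady-state trough Cmin,ss = Cmax,ss·f ≈ 28.571 × 0.125 ≈ 3.571 mg/L.
Trough 3.6 mg/L vs MEC 1 mg/L: adequate.

3.6 mg/L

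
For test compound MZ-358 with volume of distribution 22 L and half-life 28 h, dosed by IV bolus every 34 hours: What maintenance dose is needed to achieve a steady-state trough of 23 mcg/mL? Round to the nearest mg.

668 mg

τ/t½ = 34/28 ≈ 1.2143, so f = (1/2)^(34/28) ≈ 0.430986.
Cmin,ss = (D/Vd)·f/(1−f), so D = Cmin,ss·Vd·(1−f)/f.
D = 23 × 22 × (1−f)/f ≈ 23 × 22 × 1.32026 ≈ 668.05 mg.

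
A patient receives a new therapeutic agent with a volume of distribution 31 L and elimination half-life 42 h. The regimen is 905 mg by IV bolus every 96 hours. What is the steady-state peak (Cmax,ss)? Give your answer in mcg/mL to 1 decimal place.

36.7 mcg/mL

Over one 96-h interval, 96/42 ≈ 2.2857 half-lives elapse, leaving f ≈ 0.2051 of each dose.
Accumulation ratio R = 1/(1 − f) ≈ 1/0.7949 ≈ 1.2580.
Single-dose peak C₀ = D/Vd = 905/31 ≈ 29.194 mcg/mL.
Cmax,ss = C₀/(1 − f) ≈ 29.194/0.7949 ≈ 36.727 mcg/mL.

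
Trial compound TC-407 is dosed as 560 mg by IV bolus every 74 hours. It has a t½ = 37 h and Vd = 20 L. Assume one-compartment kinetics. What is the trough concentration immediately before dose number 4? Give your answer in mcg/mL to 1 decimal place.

9.2 mcg/mL

f = (1/2)^(τ/t½) = (1/2)^(74/37) ≈ 0.2500.
C₀ = D/Vd = 560/20 ≈ 28.000 mcg/mL.
Before the 4th dose, 3 doses have been given. Superposition: Cmin = C₀·(f + f² + … + f^3).
≈ 28.000 × (0.2500 + 0.0625 + 0.0156) ≈ 28.000 × 0.3281 ≈ 9.187 mcg/mL.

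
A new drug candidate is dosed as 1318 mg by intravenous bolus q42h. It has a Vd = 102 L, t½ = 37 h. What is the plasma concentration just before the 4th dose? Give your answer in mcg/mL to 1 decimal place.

f = (1/2)^(τ/t½) = (1/2)^(42/37) ≈ 0.4553.
C₀ = D/Vd = 1318/102 ≈ 12.922 mcg/mL.
Before the 4th dose, 3 doses have been given. Superposition: Cmin = C₀·(f + f² + … + f^3).
≈ 12.922 × (0.4553 + 0.2073 + 0.0944) ≈ 12.922 × 0.7570 ≈ 9.782 mcg/mL.

9.8 mcg/mL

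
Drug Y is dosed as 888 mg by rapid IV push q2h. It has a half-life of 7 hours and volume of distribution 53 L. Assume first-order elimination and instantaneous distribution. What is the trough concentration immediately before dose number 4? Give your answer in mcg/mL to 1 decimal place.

34.3 mcg/mL

f = (1/2)^(τ/t½) = (1/2)^(2/7) ≈ 0.8203.
C₀ = D/Vd = 888/53 ≈ 16.755 mcg/mL.
Before the 4th dose, 3 doses have been given. Superposition: Cmin = C₀·(f + f² + … + f^3).
≈ 16.755 × (0.8203 + 0.6729 + 0.5520) ≈ 16.755 × 2.0452 ≈ 34.267 mcg/mL.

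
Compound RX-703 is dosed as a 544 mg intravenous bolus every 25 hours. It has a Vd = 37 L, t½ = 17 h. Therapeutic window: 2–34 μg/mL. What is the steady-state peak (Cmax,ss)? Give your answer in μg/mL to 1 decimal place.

Over one 25-h interval, 25/17 ≈ 1.4706 half-lives elapse, leaving f ≈ 0.3608 of each dose.
At steady state, accumulation factor R = 1/(1 − e^(−kτ)) ≈ 1.5645.
Single-dose peak C₀ = D/Vd = 544/37 ≈ 14.703 μg/mL.
Steady-state peak Cmax,ss = C₀·R ≈ 14.703 × 1.5645 ≈ 23.003 μg/mL.
Peak 23.0 μg/mL vs MTC 34 μg/mL: below toxic threshold.

23.0 μg/mL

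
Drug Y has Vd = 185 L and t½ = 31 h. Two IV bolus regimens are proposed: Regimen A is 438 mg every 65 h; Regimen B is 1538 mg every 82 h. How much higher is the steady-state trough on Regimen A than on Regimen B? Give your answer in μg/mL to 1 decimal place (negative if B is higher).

Regimen A: f = (1/2)^(65/31) ≈ 0.2338; Cmin,ss = (438/185)·f/(1−f) ≈ 0.722 μg/mL.
Regimen B: f = (1/2)^(82/31) ≈ 0.1599; Cmin,ss = (1538/185)·f/(1−f) ≈ 1.582 μg/mL.
Difference ≈ 0.722 − 1.582 ≈ -0.860 μg/mL.

-0.9 μg/mL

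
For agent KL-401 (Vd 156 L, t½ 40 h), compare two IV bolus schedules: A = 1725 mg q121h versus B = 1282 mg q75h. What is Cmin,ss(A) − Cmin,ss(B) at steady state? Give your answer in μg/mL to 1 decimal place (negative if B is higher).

-1.5 μg/mL

Regimen A: f = (1/2)^(121/40) ≈ 0.1229; Cmin,ss = (1725/156)·f/(1−f) ≈ 1.549 μg/mL.
Regimen B: f = (1/2)^(75/40) ≈ 0.2726; Cmin,ss = (1282/156)·f/(1−f) ≈ 3.080 μg/mL.
Difference ≈ 1.549 − 3.080 ≈ -1.531 μg/mL.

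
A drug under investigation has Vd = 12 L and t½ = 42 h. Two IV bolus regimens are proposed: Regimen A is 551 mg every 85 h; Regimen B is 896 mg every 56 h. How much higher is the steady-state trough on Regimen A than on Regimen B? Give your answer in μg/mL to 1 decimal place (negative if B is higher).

-34.2 μg/mL

Regimen A: f = (1/2)^(85/42) ≈ 0.2459; Cmin,ss = (551/12)·f/(1−f) ≈ 14.973 μg/mL.
Regimen B: f = (1/2)^(56/42) ≈ 0.3969; Cmin,ss = (896/12)·f/(1−f) ≈ 49.138 μg/mL.
Difference ≈ 14.973 − 49.138 ≈ -34.165 μg/mL.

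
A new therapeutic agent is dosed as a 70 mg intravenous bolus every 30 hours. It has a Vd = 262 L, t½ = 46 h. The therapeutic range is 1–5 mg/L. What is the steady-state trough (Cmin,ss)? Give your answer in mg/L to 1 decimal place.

Over one 30-h interval, 30/46 ≈ 0.65217 half-lives elapse, leaving f ≈ 0.6363 of each dose.
At steady state, accumulation factor R = 1/(1 − e^(−kτ)) ≈ 2.7495.
Single-dose peak C₀ = D/Vd = 70/262 ≈ 0.267 mg/L.
Steady-state peak Cmax,ss = C₀·R ≈ 0.267 × 2.7495 ≈ 0.734 mg/L.
One interval later, Cmin,ss = Cmax,ss·e^(−kτ) ≈ 0.734 × 0.6363 ≈ 0.467 mg/L.
Trough 0.5 mg/L vs MEC 1 mg/L: subtherapeutic.

0.5 mg/L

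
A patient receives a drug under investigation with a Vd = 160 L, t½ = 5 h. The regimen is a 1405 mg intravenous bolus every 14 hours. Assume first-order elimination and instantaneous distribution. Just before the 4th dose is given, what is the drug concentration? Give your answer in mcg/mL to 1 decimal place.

f = (1/2)^(τ/t½) = (1/2)^(14/5) ≈ 0.1436.
C₀ = D/Vd = 1405/160 ≈ 8.781 mcg/mL.
Before the 4th dose, 3 doses have been given. Superposition: Cmin = C₀·(f + f² + … + f^3).
≈ 8.781 × (0.1436 + 0.0206 + 0.0030) ≈ 8.781 × 0.1672 ≈ 1.468 mcg/mL.

1.5 mcg/mL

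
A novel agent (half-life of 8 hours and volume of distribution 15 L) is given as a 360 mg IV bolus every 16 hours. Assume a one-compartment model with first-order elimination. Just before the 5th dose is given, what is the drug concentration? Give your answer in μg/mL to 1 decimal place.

f = (1/2)^(τ/t½) = (1/2)^(16/8) ≈ 0.2500.
C₀ = D/Vd = 360/15 ≈ 24.000 μg/mL.
Before the 5th dose, 4 doses have been given. Superposition: Cmin = C₀·(f + f² + … + f^4).
≈ 24.000 × (0.2500 + 0.0625 + 0.0156 + 0.0039) ≈ 24.000 × 0.3320 ≈ 7.968 μg/mL.

8.0 μg/mL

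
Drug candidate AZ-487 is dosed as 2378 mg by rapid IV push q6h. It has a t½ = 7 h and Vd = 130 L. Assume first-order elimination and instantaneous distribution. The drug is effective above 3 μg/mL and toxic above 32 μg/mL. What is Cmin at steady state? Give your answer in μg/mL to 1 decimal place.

τ/t½ = 6/7 ≈ 0.85714, so fraction remaining f = (1/2)^(6/7) ≈ 0.5520.
Accumulation ratio R = 1/(1 − f) ≈ 1/0.4480 ≈ 2.2321.
Single-dose peak C₀ = D/Vd = 2378/130 ≈ 18.292 μg/mL.
Cmax,ss = C₀/(1 − f) ≈ 18.292/0.4480 ≈ 40.830 μg/mL.
One interval later, Cmin,ss = Cmax,ss·e^(−kτ) ≈ 40.830 × 0.5520 ≈ 22.538 μg/mL.
Trough 22.5 μg/mL vs MEC 3 μg/mL: adequate.

22.5 μg/mL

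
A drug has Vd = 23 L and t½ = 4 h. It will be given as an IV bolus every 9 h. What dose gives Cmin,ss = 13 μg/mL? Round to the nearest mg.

τ/t½ = 9/4 ≈ 2.25, so f = (1/2)^(9/4) ≈ 0.210224.
Cmin,ss = (D/Vd)·f/(1−f), so D = Cmin,ss·Vd·(1−f)/f.
D = 13 × 23 × (1−f)/f ≈ 13 × 23 × 3.75683 ≈ 1123.29 mg.

1123 mg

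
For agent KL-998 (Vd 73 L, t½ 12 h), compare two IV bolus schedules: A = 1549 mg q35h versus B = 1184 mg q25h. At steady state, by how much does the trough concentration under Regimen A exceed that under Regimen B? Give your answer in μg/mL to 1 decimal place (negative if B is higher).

-1.8 μg/mL

Regimen A: f = (1/2)^(35/12) ≈ 0.1324; Cmin,ss = (1549/73)·f/(1−f) ≈ 3.238 μg/mL.
Regimen B: f = (1/2)^(25/12) ≈ 0.2360; Cmin,ss = (1184/73)·f/(1−f) ≈ 5.010 μg/mL.
Difference ≈ 3.238 − 5.010 ≈ -1.772 μg/mL.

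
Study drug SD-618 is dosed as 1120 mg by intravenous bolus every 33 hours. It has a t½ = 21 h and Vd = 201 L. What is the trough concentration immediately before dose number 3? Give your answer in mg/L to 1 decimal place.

f = (1/2)^(τ/t½) = (1/2)^(33/21) ≈ 0.3365.
C₀ = D/Vd = 1120/201 ≈ 5.572 mg/L.
Before the 3rd dose, 2 doses have been given. Superposition: Cmin = C₀·(f + f²).
≈ 5.572 × (0.3365 + 0.1132) ≈ 5.572 × 0.4497 ≈ 2.506 mg/L.

2.5 mg/L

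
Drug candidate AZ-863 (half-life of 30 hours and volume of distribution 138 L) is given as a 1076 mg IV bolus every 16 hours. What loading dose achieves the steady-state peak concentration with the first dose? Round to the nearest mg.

3482 mg

f = (1/2)^(16/30) ≈ 0.690956; accumulation ratio R = 1/(1−f) ≈ 3.23579.
Loading dose to hit Cmax,ss on first dose: D_load = D_maint·R ≈ 1076 × 3.23579 ≈ 3481.71 mg.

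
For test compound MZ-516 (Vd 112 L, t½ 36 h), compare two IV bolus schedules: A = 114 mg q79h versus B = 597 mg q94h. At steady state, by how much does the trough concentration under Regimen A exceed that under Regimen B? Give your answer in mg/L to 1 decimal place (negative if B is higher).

-0.8 mg/L

Regimen A: f = (1/2)^(79/36) ≈ 0.2185; Cmin,ss = (114/112)·f/(1−f) ≈ 0.285 mg/L.
Regimen B: f = (1/2)^(94/36) ≈ 0.1637; Cmin,ss = (597/112)·f/(1−f) ≈ 1.043 mg/L.
Difference ≈ 0.285 − 1.043 ≈ -0.758 mg/L.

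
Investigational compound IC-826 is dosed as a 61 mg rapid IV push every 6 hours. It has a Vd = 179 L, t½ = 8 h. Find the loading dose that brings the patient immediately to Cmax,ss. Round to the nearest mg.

150 mg

f = (1/2)^(6/8) ≈ 0.594604; accumulation ratio R = 1/(1−f) ≈ 2.46672.
Loading dose to hit Cmax,ss on first dose: D_load = D_maint·R ≈ 61 × 2.46672 ≈ 150.47 mg.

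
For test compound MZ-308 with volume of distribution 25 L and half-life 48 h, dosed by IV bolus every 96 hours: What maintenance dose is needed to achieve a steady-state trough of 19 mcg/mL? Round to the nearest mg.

1425 mg

τ/t½ = 96/48 ≈ 2, so f = (1/2)^(96/48) ≈ 0.250000.
Cmin,ss = (D/Vd)·f/(1−f), so D = Cmin,ss·Vd·(1−f)/f.
D = 19 × 25 × (1−f)/f ≈ 19 × 25 × 3.00000 ≈ 1425.00 mg.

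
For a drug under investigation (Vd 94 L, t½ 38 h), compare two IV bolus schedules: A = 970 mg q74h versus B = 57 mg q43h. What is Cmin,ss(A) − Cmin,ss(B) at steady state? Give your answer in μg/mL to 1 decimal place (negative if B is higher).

Regimen A: f = (1/2)^(74/38) ≈ 0.2593; Cmin,ss = (970/94)·f/(1−f) ≈ 3.612 μg/mL.
Regimen B: f = (1/2)^(43/38) ≈ 0.4564; Cmin,ss = (57/94)·f/(1−f) ≈ 0.509 μg/mL.
Difference ≈ 3.612 − 0.509 ≈ 3.103 μg/mL.

3.1 μg/mL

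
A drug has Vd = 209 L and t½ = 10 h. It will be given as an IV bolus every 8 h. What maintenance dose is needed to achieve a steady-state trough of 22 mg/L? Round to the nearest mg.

τ/t½ = 8/10 ≈ 0.8, so f = (1/2)^(8/10) ≈ 0.574349.
Cmin,ss = (D/Vd)·f/(1−f), so D = Cmin,ss·Vd·(1−f)/f.
D = 22 × 209 × (1−f)/f ≈ 22 × 209 × 0.74110 ≈ 3407.58 mg.

3408 mg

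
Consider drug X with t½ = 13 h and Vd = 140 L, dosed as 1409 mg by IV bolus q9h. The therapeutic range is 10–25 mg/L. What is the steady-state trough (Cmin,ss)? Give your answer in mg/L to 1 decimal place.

16.3 mg/L

k = ln2/t½ = ln2/13 ≈ 0.053319 h⁻¹; fraction remaining f = e^(−kτ) = e^(−0.053319×9) ≈ 0.6189.
At steady state, accumulation factor R = 1/(1 − e^(−kτ)) ≈ 2.6240.
Each bolus raises the concentration by D/Vd = 1409/140 ≈ 10.064 mg/L.
Cmax,ss = C₀/(1 − f) ≈ 10.064/0.3811 ≈ 26.408 mg/L.
Steady-state trough Cmin,ss = Cmax,ss·f ≈ 26.408 × 0.6189 ≈ 16.344 mg/L.
Trough 16.3 mg/L vs MEC 10 mg/L: adequate.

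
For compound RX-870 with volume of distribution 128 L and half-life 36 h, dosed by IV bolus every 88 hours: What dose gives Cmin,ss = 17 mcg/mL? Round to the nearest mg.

τ/t½ = 88/36 ≈ 2.4444, so f = (1/2)^(88/36) ≈ 0.183717.
Cmin,ss = (D/Vd)·f/(1−f), so D = Cmin,ss·Vd·(1−f)/f.
D = 17 × 128 × (1−f)/f ≈ 17 × 128 × 4.44315 ≈ 9668.29 mg.

9668 mg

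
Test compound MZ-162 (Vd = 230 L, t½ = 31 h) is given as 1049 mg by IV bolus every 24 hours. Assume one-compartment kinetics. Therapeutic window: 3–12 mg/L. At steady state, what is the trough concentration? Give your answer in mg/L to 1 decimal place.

6.4 mg/L

Over one 24-h interval, 24/31 ≈ 0.77419 half-lives elapse, leaving f ≈ 0.5847 of each dose.
Accumulation ratio R = 1/(1 − f) ≈ 1/0.4153 ≈ 2.4079.
Single-dose peak C₀ = D/Vd = 1049/230 ≈ 4.561 mg/L.
Cmax,ss = C₀/(1 − f) ≈ 4.561/0.4153 ≈ 10.982 mg/L.
Steady-state trough Cmin,ss = Cmax,ss·f ≈ 10.982 × 0.5847 ≈ 6.421 mg/L.
Trough 6.4 mg/L vs MEC 3 mg/L: adequate.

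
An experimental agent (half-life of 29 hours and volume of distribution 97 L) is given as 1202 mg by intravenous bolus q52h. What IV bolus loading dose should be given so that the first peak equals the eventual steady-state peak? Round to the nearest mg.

f = (1/2)^(52/29) ≈ 0.288551; accumulation ratio R = 1/(1−f) ≈ 1.40558.
Loading dose to hit Cmax,ss on first dose: D_load = D_maint·R ≈ 1202 × 1.40558 ≈ 1689.51 mg.

1690 mg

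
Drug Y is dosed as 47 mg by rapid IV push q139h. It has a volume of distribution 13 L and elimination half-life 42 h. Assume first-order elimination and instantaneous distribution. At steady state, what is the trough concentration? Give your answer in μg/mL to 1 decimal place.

k = ln2/t½ = ln2/42 ≈ 0.016504 h⁻¹; fraction remaining f = e^(−kτ) = e^(−0.016504×139) ≈ 0.1009.
Accumulation ratio R = 1/(1 − f) ≈ 1/0.8991 ≈ 1.1122.
Single-dose peak C₀ = D/Vd = 47/13 ≈ 3.615 μg/mL.
Steady-state peak Cmax,ss = C₀·R ≈ 3.615 × 1.1122 ≈ 4.021 μg/mL.
One interval later, Cmin,ss = Cmax,ss·e^(−kτ) ≈ 4.021 × 0.1009 ≈ 0.406 μg/mL.

0.4 μg/mL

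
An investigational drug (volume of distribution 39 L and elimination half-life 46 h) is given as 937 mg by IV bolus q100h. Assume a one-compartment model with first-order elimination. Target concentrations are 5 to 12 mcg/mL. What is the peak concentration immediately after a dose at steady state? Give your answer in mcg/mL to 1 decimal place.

Over one 100-h interval, 100/46 ≈ 2.1739 half-lives elapse, leaving f ≈ 0.2216 of each dose.
At steady state, accumulation factor R = 1/(1 − e^(−kτ)) ≈ 1.2847.
Single-dose peak C₀ = D/Vd = 937/39 ≈ 24.026 mcg/mL.
Cmax,ss = C₀/(1 − f) ≈ 24.026/0.7784 ≈ 30.866 mcg/mL.
Peak 30.9 mcg/mL vs MTC 12 mcg/mL: exceeds toxic threshold.

30.9 mcg/mL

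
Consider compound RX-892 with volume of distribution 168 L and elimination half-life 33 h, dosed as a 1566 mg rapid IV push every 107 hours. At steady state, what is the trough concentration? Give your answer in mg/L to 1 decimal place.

τ/t½ = 107/33 ≈ 3.2424, so fraction remaining f = (1/2)^(107/33) ≈ 0.1057.
Accumulation ratio R = 1/(1 − f) ≈ 1/0.8943 ≈ 1.1182.
Each bolus raises the concentration by D/Vd = 1566/168 ≈ 9.321 mg/L.
Cmax,ss = C₀/(1 − f) ≈ 9.321/0.8943 ≈ 10.423 mg/L.
Steady-state trough Cmin,ss = Cmax,ss·f ≈ 10.423 × 0.1057 ≈ 1.102 mg/L.

1.1 mg/L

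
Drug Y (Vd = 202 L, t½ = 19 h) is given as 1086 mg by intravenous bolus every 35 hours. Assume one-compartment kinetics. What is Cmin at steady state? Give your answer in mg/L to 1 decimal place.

τ/t½ = 35/19 ≈ 1.8421, so fraction remaining f = (1/2)^(35/19) ≈ 0.2789.
At steady state, accumulation factor R = 1/(1 − e^(−kτ)) ≈ 1.3868.
Single-dose peak C₀ = D/Vd = 1086/202 ≈ 5.376 mg/L.
Cmax,ss = C₀/(1 − f) ≈ 5.376/0.7211 ≈ 7.455 mg/L.
Steady-state trough Cmin,ss = Cmax,ss·f ≈ 7.455 × 0.2789 ≈ 2.079 mg/L.

2.1 mg/L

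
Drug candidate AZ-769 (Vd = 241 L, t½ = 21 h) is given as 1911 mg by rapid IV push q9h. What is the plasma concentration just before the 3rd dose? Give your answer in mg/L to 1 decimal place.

f = (1/2)^(τ/t½) = (1/2)^(9/21) ≈ 0.7430.
C₀ = D/Vd = 1911/241 ≈ 7.929 mg/L.
Before the 3rd dose, 2 doses have been given. Superposition: Cmin = C₀·(f + f²).
≈ 7.929 × (0.7430 + 0.5520) ≈ 7.929 × 1.2950 ≈ 10.268 mg/L.

10.3 mg/L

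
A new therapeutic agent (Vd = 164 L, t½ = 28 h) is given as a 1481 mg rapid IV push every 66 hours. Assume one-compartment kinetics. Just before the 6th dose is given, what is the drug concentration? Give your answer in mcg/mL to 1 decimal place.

f = (1/2)^(τ/t½) = (1/2)^(66/28) ≈ 0.1952.
C₀ = D/Vd = 1481/164 ≈ 9.030 mcg/mL.
Before the 6th dose, 5 doses have been given. Superposition: Cmin = C₀·(f + f² + … + f^5).
≈ 9.030 × (0.1952 + 0.0381 + 0.0074 + 0.0015 + 0.0003) ≈ 9.030 × 0.2425 ≈ 2.190 mcg/mL.

2.2 mcg/mL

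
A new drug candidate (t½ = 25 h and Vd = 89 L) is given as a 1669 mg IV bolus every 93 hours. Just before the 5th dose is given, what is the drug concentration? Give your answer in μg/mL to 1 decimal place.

f = (1/2)^(τ/t½) = (1/2)^(93/25) ≈ 0.0759.
C₀ = D/Vd = 1669/89 ≈ 18.753 μg/mL.
Before the 5th dose, 4 doses have been given. Superposition: Cmin = C₀·(f + f² + … + f^4).
≈ 18.753 × (0.0759 + 0.0058 + 0.0004 + 0.0000) ≈ 18.753 × 0.0821 ≈ 1.540 μg/mL.

1.5 μg/mL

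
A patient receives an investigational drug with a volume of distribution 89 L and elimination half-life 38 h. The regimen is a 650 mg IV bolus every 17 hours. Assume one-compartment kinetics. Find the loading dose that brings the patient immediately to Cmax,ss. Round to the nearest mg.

f = (1/2)^(17/38) ≈ 0.733379; accumulation ratio R = 1/(1−f) ≈ 3.75064.
Loading dose to hit Cmax,ss on first dose: D_load = D_maint·R ≈ 650 × 3.75064 ≈ 2437.92 mg.

2438 mg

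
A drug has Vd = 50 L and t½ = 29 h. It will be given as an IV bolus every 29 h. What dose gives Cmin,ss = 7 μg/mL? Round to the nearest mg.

τ/t½ = 29/29 ≈ 1, so f = (1/2)^(29/29) ≈ 0.500000.
Cmin,ss = (D/Vd)·f/(1−f), so D = Cmin,ss·Vd·(1−f)/f.
D = 7 × 50 × (1−f)/f ≈ 7 × 50 × 1.00000 ≈ 350.00 mg.

350 mg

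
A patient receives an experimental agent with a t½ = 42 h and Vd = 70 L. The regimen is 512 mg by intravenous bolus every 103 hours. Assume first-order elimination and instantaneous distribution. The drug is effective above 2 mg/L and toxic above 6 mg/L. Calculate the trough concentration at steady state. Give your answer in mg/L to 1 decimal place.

1.6 mg/L

k = ln2/t½ = ln2/42 ≈ 0.016504 h⁻¹; fraction remaining f = e^(−kτ) = e^(−0.016504×103) ≈ 0.1827.
Single-dose peak C₀ = D/Vd = 512/70 ≈ 7.314 mg/L.
Steady-state trough Cmin,ss = C₀·f/(1−f) ≈ 7.314 × 0.1827/0.8173 ≈ 1.635 mg/L.
Trough 1.6 mg/L vs MEC 2 mg/L: subtherapeutic.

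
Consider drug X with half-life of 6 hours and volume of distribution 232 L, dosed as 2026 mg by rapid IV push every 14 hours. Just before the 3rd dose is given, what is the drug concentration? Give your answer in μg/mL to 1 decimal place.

f = (1/2)^(τ/t½) = (1/2)^(14/6) ≈ 0.1984.
C₀ = D/Vd = 2026/232 ≈ 8.733 μg/mL.
Before the 3rd dose, 2 doses have been given. Superposition: Cmin = C₀·(f + f²).
≈ 8.733 × (0.1984 + 0.0394) ≈ 8.733 × 0.2378 ≈ 2.077 μg/mL.

2.1 μg/mL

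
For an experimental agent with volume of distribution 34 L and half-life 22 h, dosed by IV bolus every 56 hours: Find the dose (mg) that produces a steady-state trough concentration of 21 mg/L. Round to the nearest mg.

3454 mg

τ/t½ = 56/22 ≈ 2.5455, so f = (1/2)^(56/22) ≈ 0.171294.
Cmin,ss = (D/Vd)·f/(1−f), so D = Cmin,ss·Vd·(1−f)/f.
D = 21 × 34 × (1−f)/f ≈ 21 × 34 × 4.83792 ≈ 3454.27 mg.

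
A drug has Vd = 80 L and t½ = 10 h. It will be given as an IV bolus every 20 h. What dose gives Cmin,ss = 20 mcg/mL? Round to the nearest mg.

τ/t½ = 20/10 ≈ 2, so f = (1/2)^(20/10) ≈ 0.250000.
Cmin,ss = (D/Vd)·f/(1−f), so D = Cmin,ss·Vd·(1−f)/f.
D = 20 × 80 × (1−f)/f ≈ 20 × 80 × 3.00000 ≈ 4800.00 mg.

4800 mg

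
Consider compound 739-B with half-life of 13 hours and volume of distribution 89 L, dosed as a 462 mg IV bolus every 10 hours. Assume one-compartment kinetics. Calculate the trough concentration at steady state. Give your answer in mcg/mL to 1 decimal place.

Over one 10-h interval, 10/13 ≈ 0.76923 half-lives elapse, leaving f ≈ 0.5867 of each dose.
At steady state, accumulation factor R = 1/(1 − e^(−kτ)) ≈ 2.4195.
Each bolus raises the concentration by D/Vd = 462/89 ≈ 5.191 mcg/mL.
Cmax,ss = C₀/(1 − f) ≈ 5.191/0.4133 ≈ 12.560 mcg/mL.
One interval later, Cmin,ss = Cmax,ss·e^(−kτ) ≈ 12.560 × 0.5867 ≈ 7.369 mcg/mL.

7.4 mcg/mL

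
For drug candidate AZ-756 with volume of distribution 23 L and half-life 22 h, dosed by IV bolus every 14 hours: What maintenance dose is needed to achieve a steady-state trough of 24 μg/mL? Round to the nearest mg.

306 mg

τ/t½ = 14/22 ≈ 0.63636, so f = (1/2)^(14/22) ≈ 0.643332.
Cmin,ss = (D/Vd)·f/(1−f), so D = Cmin,ss·Vd·(1−f)/f.
D = 24 × 23 × (1−f)/f ≈ 24 × 23 × 0.55441 ≈ 306.03 mg.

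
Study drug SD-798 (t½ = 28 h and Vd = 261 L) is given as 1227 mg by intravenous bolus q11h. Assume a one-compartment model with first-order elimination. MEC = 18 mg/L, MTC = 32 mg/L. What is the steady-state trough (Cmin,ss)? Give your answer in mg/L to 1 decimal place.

15.0 mg/L

Over one 11-h interval, 11/28 ≈ 0.39286 half-lives elapse, leaving f ≈ 0.7616 of each dose.
Each bolus raises the concentration by D/Vd = 1227/261 ≈ 4.701 mg/L.
Steady-state trough Cmin,ss = C₀·f/(1−f) ≈ 4.701 × 0.7616/0.2384 ≈ 15.018 mg/L.
Trough 15.0 mg/L vs MEC 18 mg/L: subtherapeutic.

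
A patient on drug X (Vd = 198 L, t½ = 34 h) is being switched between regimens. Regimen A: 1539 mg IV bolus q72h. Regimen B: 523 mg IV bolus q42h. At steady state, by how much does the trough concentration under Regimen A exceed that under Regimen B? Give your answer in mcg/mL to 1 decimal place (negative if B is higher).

Regimen A: f = (1/2)^(72/34) ≈ 0.2304; Cmin,ss = (1539/198)·f/(1−f) ≈ 2.327 mcg/mL.
Regimen B: f = (1/2)^(42/34) ≈ 0.4248; Cmin,ss = (523/198)·f/(1−f) ≈ 1.951 mcg/mL.
Difference ≈ 2.327 − 1.951 ≈ 0.376 mcg/mL.

0.4 mcg/mL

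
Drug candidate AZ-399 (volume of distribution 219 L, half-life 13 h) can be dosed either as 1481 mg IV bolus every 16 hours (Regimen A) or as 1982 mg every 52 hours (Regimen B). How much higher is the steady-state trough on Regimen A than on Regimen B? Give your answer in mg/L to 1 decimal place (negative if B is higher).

Regimen A: f = (1/2)^(16/13) ≈ 0.4261; Cmin,ss = (1481/219)·f/(1−f) ≈ 5.021 mg/L.
Regimen B: f = (1/2)^(52/13) ≈ 0.0625; Cmin,ss = (1982/219)·f/(1−f) ≈ 0.603 mg/L.
Difference ≈ 5.021 − 0.603 ≈ 4.418 mg/L.

4.4 mg/L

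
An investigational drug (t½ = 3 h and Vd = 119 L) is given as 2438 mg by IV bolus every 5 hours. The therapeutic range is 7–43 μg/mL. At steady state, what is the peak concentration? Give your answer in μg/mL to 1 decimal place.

τ/t½ = 5/3 ≈ 1.6667, so fraction remaining f = (1/2)^(5/3) ≈ 0.3150.
At steady state, accumulation factor R = 1/(1 − e^(−kτ)) ≈ 1.4599.
Single-dose peak C₀ = D/Vd = 2438/119 ≈ 20.487 μg/mL.
Steady-state peak Cmax,ss = C₀·R ≈ 20.487 × 1.4599 ≈ 29.909 μg/mL.
Peak 29.9 μg/mL vs MTC 43 μg/mL: below toxic threshold.

29.9 μg/mL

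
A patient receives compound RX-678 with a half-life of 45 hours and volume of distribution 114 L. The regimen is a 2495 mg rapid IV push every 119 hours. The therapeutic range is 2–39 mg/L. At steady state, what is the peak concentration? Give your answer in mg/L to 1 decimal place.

Over one 119-h interval, 119/45 ≈ 2.6444 half-lives elapse, leaving f ≈ 0.1599 of each dose.
At steady state, accumulation factor R = 1/(1 − e^(−kτ)) ≈ 1.1903.
Each bolus raises the concentration by D/Vd = 2495/114 ≈ 21.886 mg/L.
Steady-state peak Cmax,ss = C₀·R ≈ 21.886 × 1.1903 ≈ 26.051 mg/L.
Peak 26.1 mg/L vs MTC 39 mg/L: below toxic threshold.

26.1 mg/L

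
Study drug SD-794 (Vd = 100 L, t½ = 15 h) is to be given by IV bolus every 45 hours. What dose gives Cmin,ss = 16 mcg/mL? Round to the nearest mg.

τ/t½ = 45/15 ≈ 3, so f = (1/2)^(45/15) ≈ 0.125000.
Cmin,ss = (D/Vd)·f/(1−f), so D = Cmin,ss·Vd·(1−f)/f.
D = 16 × 100 × (1−f)/f ≈ 16 × 100 × 7.00000 ≈ 11200.00 mg.

11200 mg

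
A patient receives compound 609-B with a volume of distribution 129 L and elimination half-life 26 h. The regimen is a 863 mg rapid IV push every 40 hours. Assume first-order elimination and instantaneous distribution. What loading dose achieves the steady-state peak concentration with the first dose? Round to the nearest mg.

1316 mg

f = (1/2)^(40/26) ≈ 0.344252; accumulation ratio R = 1/(1−f) ≈ 1.52498.
Loading dose to hit Cmax,ss on first dose: D_load = D_maint·R ≈ 863 × 1.52498 ≈ 1316.06 mg.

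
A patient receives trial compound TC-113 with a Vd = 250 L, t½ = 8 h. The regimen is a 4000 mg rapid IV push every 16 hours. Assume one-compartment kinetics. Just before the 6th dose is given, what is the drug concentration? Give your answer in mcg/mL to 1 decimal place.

f = (1/2)^(τ/t½) = (1/2)^(16/8) ≈ 0.2500.
C₀ = D/Vd = 4000/250 ≈ 16.000 mcg/mL.
Before the 6th dose, 5 doses have been given. Superposition: Cmin = C₀·(f + f² + … + f^5).
≈ 16.000 × (0.2500 + 0.0625 + 0.0156 + 0.0039 + 0.0010) ≈ 16.000 × 0.3330 ≈ 5.328 mcg/mL.

5.3 mcg/mL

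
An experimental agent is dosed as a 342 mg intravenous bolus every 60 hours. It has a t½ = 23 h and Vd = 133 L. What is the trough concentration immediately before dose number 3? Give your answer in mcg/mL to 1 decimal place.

0.5 mcg/mL

f = (1/2)^(τ/t½) = (1/2)^(60/23) ≈ 0.1639.
C₀ = D/Vd = 342/133 ≈ 2.571 mcg/mL.
Before the 3rd dose, 2 doses have been given. Superposition: Cmin = C₀·(f + f²).
≈ 2.571 × (0.1639 + 0.0269) ≈ 2.571 × 0.1908 ≈ 0.491 mcg/mL.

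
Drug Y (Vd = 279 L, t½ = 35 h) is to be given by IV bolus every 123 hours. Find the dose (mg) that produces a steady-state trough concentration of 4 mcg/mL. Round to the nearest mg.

τ/t½ = 123/35 ≈ 3.5143, so f = (1/2)^(123/35) ≈ 0.087517.
Cmin,ss = (D/Vd)·f/(1−f), so D = Cmin,ss·Vd·(1−f)/f.
D = 4 × 279 × (1−f)/f ≈ 4 × 279 × 10.42635 ≈ 11635.81 mg.

11636 mg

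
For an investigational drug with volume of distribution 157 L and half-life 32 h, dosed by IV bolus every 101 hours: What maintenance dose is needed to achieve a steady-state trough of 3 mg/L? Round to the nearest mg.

3728 mg

τ/t½ = 101/32 ≈ 3.1562, so f = (1/2)^(101/32) ≈ 0.112169.
Cmin,ss = (D/Vd)·f/(1−f), so D = Cmin,ss·Vd·(1−f)/f.
D = 3 × 157 × (1−f)/f ≈ 3 × 157 × 7.91512 ≈ 3728.02 mg.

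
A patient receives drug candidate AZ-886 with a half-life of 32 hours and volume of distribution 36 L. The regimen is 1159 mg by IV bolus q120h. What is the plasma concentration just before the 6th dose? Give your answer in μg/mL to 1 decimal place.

f = (1/2)^(τ/t½) = (1/2)^(120/32) ≈ 0.0743.
C₀ = D/Vd = 1159/36 ≈ 32.194 μg/mL.
Before the 6th dose, 5 doses have been given. Superposition: Cmin = C₀·(f + f² + … + f^5).
≈ 32.194 × (0.0743 + 0.0055 + 0.0004 + 0.0000 + 0.0000) ≈ 32.194 × 0.0802 ≈ 2.582 μg/mL.

2.6 μg/mL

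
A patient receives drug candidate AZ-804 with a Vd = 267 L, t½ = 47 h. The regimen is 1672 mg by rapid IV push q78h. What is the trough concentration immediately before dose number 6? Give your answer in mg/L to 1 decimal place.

2.9 mg/L

f = (1/2)^(τ/t½) = (1/2)^(78/47) ≈ 0.3165.
C₀ = D/Vd = 1672/267 ≈ 6.262 mg/L.
Before the 6th dose, 5 doses have been given. Superposition: Cmin = C₀·(f + f² + … + f^5).
≈ 6.262 × (0.3165 + 0.1002 + 0.0317 + 0.0100 + 0.0032) ≈ 6.262 × 0.4616 ≈ 2.891 mg/L.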